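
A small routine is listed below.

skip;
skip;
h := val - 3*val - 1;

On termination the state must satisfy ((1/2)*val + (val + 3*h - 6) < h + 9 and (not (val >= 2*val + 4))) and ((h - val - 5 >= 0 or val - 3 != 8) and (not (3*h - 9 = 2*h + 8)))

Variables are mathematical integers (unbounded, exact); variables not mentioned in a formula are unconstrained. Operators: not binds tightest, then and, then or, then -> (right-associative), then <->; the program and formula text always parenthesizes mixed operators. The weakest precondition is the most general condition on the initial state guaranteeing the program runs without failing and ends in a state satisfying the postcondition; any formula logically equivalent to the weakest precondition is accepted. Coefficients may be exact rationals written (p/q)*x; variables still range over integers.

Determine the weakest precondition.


Working backward. After the program, the postcondition ((1/2)*val + (val + 3*h - 6) < h + 9 and (not (val >= 2*val + 4))) and ((h - val - 5 >= 0 or val - 3 != 8) and (not (3*h - 9 = 2*h + 8))) must hold; in canonical form it is 2*h + (3/2)*val < 15 and (not (val <= -4)) and (h >= val + 5 or val != 11) and (not (h = 17)).
Before h := val - 3*val - 1: (5/2)*val > -17 and (not (val <= -4)) and (3*val <= -6 or val != 11) and (not (2*val = -18))
Before skip: (5/2)*val > -17 and (not (val <= -4)) and (3*val <= -6 or val != 11) and (not (2*val = -18))
Before skip: (5/2)*val > -17 and (not (val <= -4)) and (3*val <= -6 or val != 11) and (not (2*val = -18))
Answer: WP = (5/2)*val > -17 and (not (val <= -4)) and (3*val <= -6 or val != 11) and (not (2*val = -18))


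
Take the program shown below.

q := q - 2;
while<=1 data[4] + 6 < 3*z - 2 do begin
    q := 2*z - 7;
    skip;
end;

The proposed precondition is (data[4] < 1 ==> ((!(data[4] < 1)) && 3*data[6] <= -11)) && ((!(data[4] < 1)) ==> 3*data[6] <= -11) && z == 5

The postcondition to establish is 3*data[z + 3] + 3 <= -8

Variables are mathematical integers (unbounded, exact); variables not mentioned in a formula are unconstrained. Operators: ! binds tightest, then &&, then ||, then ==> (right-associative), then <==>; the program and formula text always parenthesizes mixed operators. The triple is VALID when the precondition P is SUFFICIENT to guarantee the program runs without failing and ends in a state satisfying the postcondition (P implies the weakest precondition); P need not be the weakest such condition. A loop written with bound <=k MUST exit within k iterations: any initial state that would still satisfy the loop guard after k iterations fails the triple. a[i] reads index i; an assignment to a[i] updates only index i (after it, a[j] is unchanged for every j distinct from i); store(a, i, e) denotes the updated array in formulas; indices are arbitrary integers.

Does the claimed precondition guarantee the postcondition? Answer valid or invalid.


Working backward. After the program, the postcondition 3*data[z + 3] + 3 <= -8 must hold; in canonical form it is 3*data[z + 3] <= -11.
Before the loop (bound <=1), unroll the exhaustion recursion (WP_0 = exit-now case; WP_j = one more guarded iteration, up to j = 1):
  WP_0: (!(data[4] < 3*z - 8)) && 3*data[z + 3] <= -11
  WP_1: (data[4] < 3*z - 8 ==> ((!(data[4] < 3*z - 8)) && 3*data[z + 3] <= -11)) && ((!(data[4] < 3*z - 8)) ==> 3*data[z + 3] <= -11)
So before the loop: (data[4] < 3*z - 8 ==> ((!(data[4] < 3*z - 8)) && 3*data[z + 3] <= -11)) && ((!(data[4] < 3*z - 8)) ==> 3*data[z + 3] <= -11)
Before q := q - 2: (data[4] < 3*z - 8 ==> ((!(data[4] < 3*z - 8)) && 3*data[z + 3] <= -11)) && ((!(data[4] < 3*z - 8)) ==> 3*data[z + 3] <= -11)
The weakest precondition is (data[4] < 3*z - 8 ==> ((!(data[4] < 3*z - 8)) && 3*data[z + 3] <= -11)) && ((!(data[4] < 3*z - 8)) ==> 3*data[z + 3] <= -11).
Check whether (data[4] < 1 ==> ((!(data[4] < 1)) && 3*data[6] <= -11)) && ((!(data[4] < 1)) ==> 3*data[6] <= -11) && z == 5 implies it.
Countermodel: at the initial state data = {[4] = 1, [6] = -4, [8] = 1, elsewhere 1}, z = 5, the precondition holds but the weakest precondition fails.
Answer: invalid


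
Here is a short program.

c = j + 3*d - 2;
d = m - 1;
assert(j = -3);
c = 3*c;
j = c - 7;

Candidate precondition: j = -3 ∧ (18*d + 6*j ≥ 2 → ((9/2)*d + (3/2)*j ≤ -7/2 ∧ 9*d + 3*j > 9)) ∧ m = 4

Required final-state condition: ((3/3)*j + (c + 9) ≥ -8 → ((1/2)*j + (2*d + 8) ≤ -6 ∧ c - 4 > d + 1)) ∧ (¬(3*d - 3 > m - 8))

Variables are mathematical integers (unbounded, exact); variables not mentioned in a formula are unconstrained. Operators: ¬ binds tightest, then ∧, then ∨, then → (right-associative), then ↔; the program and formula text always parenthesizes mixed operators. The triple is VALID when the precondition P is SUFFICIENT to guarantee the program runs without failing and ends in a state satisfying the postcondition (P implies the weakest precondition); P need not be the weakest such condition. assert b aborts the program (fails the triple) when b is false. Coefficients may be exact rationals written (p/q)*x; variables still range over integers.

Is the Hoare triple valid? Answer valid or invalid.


Working backward. After the program, the postcondition ((3/3)*j + (c + 9) ≥ -8 → ((1/2)*j + (2*d + 8) ≤ -6 ∧ c - 4 > d + 1)) ∧ (¬(3*d - 3 > m - 8)) must hold; in canonical form it is (c + j ≥ -17 → (2*d + (1/2)*j ≤ -14 ∧ c > d + 5)) ∧ (¬(3*d > m - 5)).
Before j := c - 7: (2*c ≥ -10 → ((1/2)*c + 2*d ≤ -21/2 ∧ c > d + 5)) ∧ (¬(3*d > m - 5))
Before c := 3*c: (6*c ≥ -10 → ((3/2)*c + 2*d ≤ -21/2 ∧ 3*c > d + 5)) ∧ (¬(3*d > m - 5))
Before assert j = -3: j = -3 ∧ (6*c ≥ -10 → ((3/2)*c + 2*d ≤ -21/2 ∧ 3*c > d + 5)) ∧ (¬(3*d > m - 5))
Before d := m - 1: j = -3 ∧ (6*c ≥ -10 → ((3/2)*c + 2*m ≤ -17/2 ∧ 3*c > m + 4)) ∧ (¬(2*m > -2))
Before c := j + 3*d - 2: j = -3 ∧ (18*d + 6*j ≥ 2 → ((9/2)*d + (3/2)*j + 2*m ≤ -11/2 ∧ 9*d + 3*j > m + 10)) ∧ (¬(2*m > -2))
The weakest precondition is j = -3 ∧ (18*d + 6*j ≥ 2 → ((9/2)*d + (3/2)*j + 2*m ≤ -11/2 ∧ 9*d + 3*j > m + 10)) ∧ (¬(2*m > -2)).
Check whether j = -3 ∧ (18*d + 6*j ≥ 2 → ((9/2)*d + (3/2)*j ≤ -7/2 ∧ 9*d + 3*j > 9)) ∧ m = 4 implies it.
Countermodel: at the initial state d = 1, j = -3, m = 4, the precondition holds but the weakest precondition fails.
Answer: invalid


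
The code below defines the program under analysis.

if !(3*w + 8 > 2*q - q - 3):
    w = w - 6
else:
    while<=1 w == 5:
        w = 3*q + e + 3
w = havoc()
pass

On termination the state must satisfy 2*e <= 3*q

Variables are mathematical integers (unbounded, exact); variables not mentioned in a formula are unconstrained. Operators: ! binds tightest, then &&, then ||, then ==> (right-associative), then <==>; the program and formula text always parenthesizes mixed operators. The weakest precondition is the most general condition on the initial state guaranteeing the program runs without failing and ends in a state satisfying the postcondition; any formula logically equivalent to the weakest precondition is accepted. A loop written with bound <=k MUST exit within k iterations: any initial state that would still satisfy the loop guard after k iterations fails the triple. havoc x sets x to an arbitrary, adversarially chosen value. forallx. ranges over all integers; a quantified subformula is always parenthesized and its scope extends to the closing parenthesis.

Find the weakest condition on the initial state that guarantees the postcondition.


Working backward. After the program, 2*e <= 3*q must hold.
Before skip: 2*e <= 3*q
Before havoc w: 2*e <= 3*q
Then branch requires 2*e <= 3*q; else branch requires (w == 5 ==> ((!(e + 3*q == 2)) && 2*e <= 3*q)) && ((!(w == 5)) ==> 2*e <= 3*q).
Before the if: ((!(3*w > q - 11)) ==> 2*e <= 3*q) && (3*w > q - 11 ==> ((w == 5 ==> ((!(e + 3*q == 2)) && 2*e <= 3*q)) && ((!(w == 5)) ==> 2*e <= 3*q)))
Answer: WP = ((!(3*w > q - 11)) ==> 2*e <= 3*q) && (3*w > q - 11 ==> ((w == 5 ==> ((!(e + 3*q == 2)) && 2*e <= 3*q)) && ((!(w == 5)) ==> 2*e <= 3*q)))


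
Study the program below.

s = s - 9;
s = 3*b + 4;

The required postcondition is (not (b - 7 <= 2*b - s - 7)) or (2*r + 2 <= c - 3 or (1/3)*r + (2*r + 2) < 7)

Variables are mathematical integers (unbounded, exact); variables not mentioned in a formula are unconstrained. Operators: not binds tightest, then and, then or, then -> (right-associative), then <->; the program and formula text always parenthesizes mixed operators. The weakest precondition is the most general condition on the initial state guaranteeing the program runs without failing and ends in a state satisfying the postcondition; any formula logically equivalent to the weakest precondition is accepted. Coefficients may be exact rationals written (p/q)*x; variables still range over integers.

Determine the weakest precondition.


Working backward. After the program, the postcondition (not (b - 7 <= 2*b - s - 7)) or (2*r + 2 <= c - 3 or (1/3)*r + (2*r + 2) < 7) must hold; in canonical form it is (not (s <= b)) or 2*r <= c - 5 or (7/3)*r < 5.
Before s := 3*b + 4: (not (2*b <= -4)) or 2*r <= c - 5 or (7/3)*r < 5
Before s := s - 9: (not (2*b <= -4)) or 2*r <= c - 5 or (7/3)*r < 5
Answer: WP = (not (2*b <= -4)) or 2*r <= c - 5 or (7/3)*r < 5


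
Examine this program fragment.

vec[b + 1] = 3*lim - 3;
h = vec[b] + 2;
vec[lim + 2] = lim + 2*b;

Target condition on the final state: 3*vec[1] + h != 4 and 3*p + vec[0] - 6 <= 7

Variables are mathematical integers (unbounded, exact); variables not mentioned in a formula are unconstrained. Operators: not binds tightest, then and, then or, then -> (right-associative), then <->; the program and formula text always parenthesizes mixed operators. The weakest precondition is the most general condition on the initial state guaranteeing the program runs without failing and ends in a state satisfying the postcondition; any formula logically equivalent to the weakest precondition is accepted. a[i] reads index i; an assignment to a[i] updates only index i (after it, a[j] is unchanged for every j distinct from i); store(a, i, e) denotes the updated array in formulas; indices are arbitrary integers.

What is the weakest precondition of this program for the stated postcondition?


Working backward. After the program, the postcondition 3*vec[1] + h != 4 and 3*p + vec[0] - 6 <= 7 must hold; in canonical form it is 3*vec[1] + h != 4 and vec[0] + 3*p <= 13.
Before vec[lim + 2] := lim + 2*b: 3*store(vec, lim + 2, 2*b + lim)[1] + h != 4 and store(vec, lim + 2, 2*b + lim)[0] + 3*p <= 13
Before h := vec[b] + 2: vec[b] + 3*store(vec, lim + 2, 2*b + lim)[1] != 2 and store(vec, lim + 2, 2*b + lim)[0] + 3*p <= 13
Before vec[b + 1] := 3*lim - 3: store(vec, b + 1, 3*lim - 3)[b] + 3*store(store(vec, b + 1, 3*lim - 3), lim + 2, 2*b + lim)[1] != 2 and store(store(vec, b + 1, 3*lim - 3), lim + 2, 2*b + lim)[0] + 3*p <= 13
Answer: WP = store(vec, b + 1, 3*lim - 3)[b] + 3*store(store(vec, b + 1, 3*lim - 3), lim + 2, 2*b + lim)[1] != 2 and store(store(vec, b + 1, 3*lim - 3), lim + 2, 2*b + lim)[0] + 3*p <= 13


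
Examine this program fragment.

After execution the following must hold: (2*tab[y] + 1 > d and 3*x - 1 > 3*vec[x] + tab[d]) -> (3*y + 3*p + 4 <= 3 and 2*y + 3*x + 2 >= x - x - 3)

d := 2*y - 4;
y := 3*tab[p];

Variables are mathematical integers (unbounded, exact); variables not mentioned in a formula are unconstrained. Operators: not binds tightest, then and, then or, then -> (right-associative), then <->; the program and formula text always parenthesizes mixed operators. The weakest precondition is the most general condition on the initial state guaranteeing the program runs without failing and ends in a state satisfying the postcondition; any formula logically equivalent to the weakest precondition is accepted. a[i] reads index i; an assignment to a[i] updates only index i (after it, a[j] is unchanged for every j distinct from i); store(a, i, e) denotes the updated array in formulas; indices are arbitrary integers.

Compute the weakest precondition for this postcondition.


Working backward. After the program, the postcondition (2*tab[y] + 1 > d and 3*x - 1 > 3*vec[x] + tab[d]) -> (3*y + 3*p + 4 <= 3 and 2*y + 3*x + 2 >= x - x - 3) must hold; in canonical form it is (2*tab[y] > d - 1 and 3*x > tab[d] + 3*vec[x] + 1) -> (3*p + 3*y <= -1 and 3*x + 2*y >= -5).
Before y := 3*tab[p]: (2*tab[3*tab[p]] > d - 1 and 3*x > tab[d] + 3*vec[x] + 1) -> (9*tab[p] + 3*p <= -1 and 6*tab[p] + 3*x >= -5)
Before d := 2*y - 4: (2*tab[3*tab[p]] > 2*y - 5 and 3*x > tab[2*y - 4] + 3*vec[x] + 1) -> (9*tab[p] + 3*p <= -1 and 6*tab[p] + 3*x >= -5)
Answer: WP = (2*tab[3*tab[p]] > 2*y - 5 and 3*x > tab[2*y - 4] + 3*vec[x] + 1) -> (9*tab[p] + 3*p <= -1 and 6*tab[p] + 3*x >= -5)


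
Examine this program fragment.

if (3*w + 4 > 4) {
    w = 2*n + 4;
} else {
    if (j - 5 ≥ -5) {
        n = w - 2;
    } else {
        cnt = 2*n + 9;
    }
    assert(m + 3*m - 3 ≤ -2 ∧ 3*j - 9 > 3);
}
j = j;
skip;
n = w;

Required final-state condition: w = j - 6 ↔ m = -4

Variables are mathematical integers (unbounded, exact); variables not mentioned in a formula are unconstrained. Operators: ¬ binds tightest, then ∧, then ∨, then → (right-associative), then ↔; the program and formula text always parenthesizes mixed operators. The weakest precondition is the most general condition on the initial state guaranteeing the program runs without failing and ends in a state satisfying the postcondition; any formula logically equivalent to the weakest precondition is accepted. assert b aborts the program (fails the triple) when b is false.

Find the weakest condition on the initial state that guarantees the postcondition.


Working backward. After the program, w = j - 6 ↔ m = -4 must hold.
Before n := w: w = j - 6 ↔ m = -4
Before skip: w = j - 6 ↔ m = -4
Before j := j: w = j - 6 ↔ m = -4
Then branch requires 2*n = j - 10 ↔ m = -4; else branch requires (j ≥ 0 → (4*m ≤ 1 ∧ 3*j > 12 ∧ (w = j - 6 ↔ m = -4))) ∧ ((¬(j ≥ 0)) → (4*m ≤ 1 ∧ 3*j > 12 ∧ (w = j - 6 ↔ m = -4))).
Before the if: (3*w > 0 → (2*n = j - 10 ↔ m = -4)) ∧ ((¬(3*w > 0)) → ((j ≥ 0 → (4*m ≤ 1 ∧ 3*j > 12 ∧ (w = j - 6 ↔ m = -4))) ∧ ((¬(j ≥ 0)) → (4*m ≤ 1 ∧ 3*j > 12 ∧ (w = j - 6 ↔ m = -4)))))
Answer: WP = (3*w > 0 → (2*n = j - 10 ↔ m = -4)) ∧ ((¬(3*w > 0)) → ((j ≥ 0 → (4*m ≤ 1 ∧ 3*j > 12 ∧ (w = j - 6 ↔ m = -4))) ∧ ((¬(j ≥ 0)) → (4*m ≤ 1 ∧ 3*j > 12 ∧ (w = j - 6 ↔ m = -4)))))


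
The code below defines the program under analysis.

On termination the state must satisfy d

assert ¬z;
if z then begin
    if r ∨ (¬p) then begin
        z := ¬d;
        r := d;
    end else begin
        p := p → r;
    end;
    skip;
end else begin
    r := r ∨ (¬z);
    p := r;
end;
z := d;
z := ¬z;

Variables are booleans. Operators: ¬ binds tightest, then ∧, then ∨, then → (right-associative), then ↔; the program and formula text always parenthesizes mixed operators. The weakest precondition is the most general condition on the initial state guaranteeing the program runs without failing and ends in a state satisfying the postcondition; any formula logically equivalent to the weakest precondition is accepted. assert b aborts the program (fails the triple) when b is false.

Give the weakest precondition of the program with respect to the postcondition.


Working backward. After the program, d must hold.
Before z := ¬z: d
Before z := d: d
Then branch requires ((r ∨ (¬p)) → d) ∧ ((¬(r ∨ (¬p))) → d); else branch requires d.
Before the if: (z → (((r ∨ (¬p)) → d) ∧ ((¬(r ∨ (¬p))) → d))) ∧ ((¬z) → d)
Before assert ¬z: (¬z) ∧ (z → (((r ∨ (¬p)) → d) ∧ ((¬(r ∨ (¬p))) → d))) ∧ ((¬z) → d)
Answer: WP = (¬z) ∧ (z → (((r ∨ (¬p)) → d) ∧ ((¬(r ∨ (¬p))) → d))) ∧ ((¬z) → d)


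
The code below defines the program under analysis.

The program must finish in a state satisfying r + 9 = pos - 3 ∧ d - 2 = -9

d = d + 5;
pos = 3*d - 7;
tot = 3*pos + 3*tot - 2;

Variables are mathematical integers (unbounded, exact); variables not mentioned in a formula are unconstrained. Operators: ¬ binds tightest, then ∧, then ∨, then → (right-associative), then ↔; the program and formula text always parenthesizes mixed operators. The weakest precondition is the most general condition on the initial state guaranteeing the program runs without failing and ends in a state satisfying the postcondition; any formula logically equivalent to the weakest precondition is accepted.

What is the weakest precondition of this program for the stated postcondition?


Working backward. After the program, the postcondition r + 9 = pos - 3 ∧ d - 2 = -9 must hold; in canonical form it is r = pos - 12 ∧ d = -7.
Before tot := 3*pos + 3*tot - 2: r = pos - 12 ∧ d = -7
Before pos := 3*d - 7: r = 3*d - 19 ∧ d = -7
Before d := d + 5: r = 3*d - 4 ∧ d = -12
Answer: WP = r = 3*d - 4 ∧ d = -12


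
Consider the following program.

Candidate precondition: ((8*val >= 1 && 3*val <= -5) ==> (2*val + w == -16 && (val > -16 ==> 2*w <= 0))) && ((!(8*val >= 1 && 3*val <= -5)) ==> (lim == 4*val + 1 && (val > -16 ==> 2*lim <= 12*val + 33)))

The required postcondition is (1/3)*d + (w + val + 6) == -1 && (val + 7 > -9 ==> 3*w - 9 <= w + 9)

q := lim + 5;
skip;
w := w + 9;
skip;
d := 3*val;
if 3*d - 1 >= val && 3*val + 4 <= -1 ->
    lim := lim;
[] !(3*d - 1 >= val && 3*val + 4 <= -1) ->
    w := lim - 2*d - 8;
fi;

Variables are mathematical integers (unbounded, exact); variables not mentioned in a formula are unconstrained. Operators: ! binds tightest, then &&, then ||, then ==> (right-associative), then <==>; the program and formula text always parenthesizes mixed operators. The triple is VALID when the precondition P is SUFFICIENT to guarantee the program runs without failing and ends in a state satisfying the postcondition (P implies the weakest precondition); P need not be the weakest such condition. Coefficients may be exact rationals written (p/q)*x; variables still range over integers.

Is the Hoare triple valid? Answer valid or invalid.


Working backward. After the program, the postcondition (1/3)*d + (w + val + 6) == -1 && (val + 7 > -9 ==> 3*w - 9 <= w + 9) must hold; in canonical form it is (1/3)*d + val + w == -7 && (val > -16 ==> 2*w <= 18).
Then branch requires (1/3)*d + val + w == -7 && (val > -16 ==> 2*w <= 18); else branch requires lim + val == (5/3)*d + 1 && (val > -16 ==> 2*lim <= 4*d + 34).
Before the if: ((3*d >= val + 1 && 3*val <= -5) ==> ((1/3)*d + val + w == -7 && (val > -16 ==> 2*w <= 18))) && ((!(3*d >= val + 1 && 3*val <= -5)) ==> (lim + val == (5/3)*d + 1 && (val > -16 ==> 2*lim <= 4*d + 34)))
Before d := 3*val: ((8*val >= 1 && 3*val <= -5) ==> (2*val + w == -7 && (val > -16 ==> 2*w <= 18))) && ((!(8*val >= 1 && 3*val <= -5)) ==> (lim == 4*val + 1 && (val > -16 ==> 2*lim <= 12*val + 34)))
Before skip: ((8*val >= 1 && 3*val <= -5) ==> (2*val + w == -7 && (val > -16 ==> 2*w <= 18))) && ((!(8*val >= 1 && 3*val <= -5)) ==> (lim == 4*val + 1 && (val > -16 ==> 2*lim <= 12*val + 34)))
Before w := w + 9: ((8*val >= 1 && 3*val <= -5) ==> (2*val + w == -16 && (val > -16 ==> 2*w <= 0))) && ((!(8*val >= 1 && 3*val <= -5)) ==> (lim == 4*val + 1 && (val > -16 ==> 2*lim <= 12*val + 34)))
Before skip: ((8*val >= 1 && 3*val <= -5) ==> (2*val + w == -16 && (val > -16 ==> 2*w <= 0))) && ((!(8*val >= 1 && 3*val <= -5)) ==> (lim == 4*val + 1 && (val > -16 ==> 2*lim <= 12*val + 34)))
Before q := lim + 5: ((8*val >= 1 && 3*val <= -5) ==> (2*val + w == -16 && (val > -16 ==> 2*w <= 0))) && ((!(8*val >= 1 && 3*val <= -5)) ==> (lim == 4*val + 1 && (val > -16 ==> 2*lim <= 12*val + 34)))
The weakest precondition is ((8*val >= 1 && 3*val <= -5) ==> (2*val + w == -16 && (val > -16 ==> 2*w <= 0))) && ((!(8*val >= 1 && 3*val <= -5)) ==> (lim == 4*val + 1 && (val > -16 ==> 2*lim <= 12*val + 34))).
Check whether ((8*val >= 1 && 3*val <= -5) ==> (2*val + w == -16 && (val > -16 ==> 2*w <= 0))) && ((!(8*val >= 1 && 3*val <= -5)) ==> (lim == 4*val + 1 && (val > -16 ==> 2*lim <= 12*val + 33))) implies it.
Every state satisfying the precondition satisfies the weakest precondition: the implication holds.
Answer: valid


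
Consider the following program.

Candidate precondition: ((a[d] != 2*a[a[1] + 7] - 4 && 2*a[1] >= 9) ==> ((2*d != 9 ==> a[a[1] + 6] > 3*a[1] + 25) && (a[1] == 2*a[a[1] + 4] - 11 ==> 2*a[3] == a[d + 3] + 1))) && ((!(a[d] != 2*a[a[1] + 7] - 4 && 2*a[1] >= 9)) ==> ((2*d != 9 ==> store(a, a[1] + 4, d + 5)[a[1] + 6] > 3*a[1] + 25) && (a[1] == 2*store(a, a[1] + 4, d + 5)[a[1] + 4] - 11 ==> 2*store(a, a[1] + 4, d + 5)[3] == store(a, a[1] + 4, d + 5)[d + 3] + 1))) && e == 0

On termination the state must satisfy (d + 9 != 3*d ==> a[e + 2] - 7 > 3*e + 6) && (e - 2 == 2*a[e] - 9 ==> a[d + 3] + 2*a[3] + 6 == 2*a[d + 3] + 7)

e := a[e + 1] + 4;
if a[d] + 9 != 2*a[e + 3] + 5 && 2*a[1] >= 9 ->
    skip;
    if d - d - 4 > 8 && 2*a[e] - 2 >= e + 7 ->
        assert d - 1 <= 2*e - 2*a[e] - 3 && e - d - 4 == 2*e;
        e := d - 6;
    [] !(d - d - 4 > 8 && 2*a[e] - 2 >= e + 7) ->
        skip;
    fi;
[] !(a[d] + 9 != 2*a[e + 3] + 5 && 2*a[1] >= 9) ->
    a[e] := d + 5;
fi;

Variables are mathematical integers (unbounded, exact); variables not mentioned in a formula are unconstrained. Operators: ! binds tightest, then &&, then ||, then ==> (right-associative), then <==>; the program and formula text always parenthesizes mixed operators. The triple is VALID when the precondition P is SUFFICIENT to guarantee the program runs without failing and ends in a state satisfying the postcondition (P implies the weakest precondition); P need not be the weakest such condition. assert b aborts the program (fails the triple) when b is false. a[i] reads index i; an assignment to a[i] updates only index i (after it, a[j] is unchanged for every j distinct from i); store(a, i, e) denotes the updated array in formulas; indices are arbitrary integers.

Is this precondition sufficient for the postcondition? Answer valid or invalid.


Working backward. After the program, the postcondition (d + 9 != 3*d ==> a[e + 2] - 7 > 3*e + 6) && (e - 2 == 2*a[e] - 9 ==> a[d + 3] + 2*a[3] + 6 == 2*a[d + 3] + 7) must hold; in canonical form it is (2*d != 9 ==> a[e + 2] > 3*e + 13) && (e == 2*a[e] - 7 ==> 2*a[3] == a[d + 3] + 1).
Then branch requires (2*d != 9 ==> a[e + 2] > 3*e + 13) && (e == 2*a[e] - 7 ==> 2*a[3] == a[d + 3] + 1); else branch requires (2*d != 9 ==> store(a, e, d + 5)[e + 2] > 3*e + 13) && (e == 2*store(a, e, d + 5)[e] - 7 ==> 2*store(a, e, d + 5)[3] == store(a, e, d + 5)[d + 3] + 1).
Before the if: ((a[d] != 2*a[e + 3] - 4 && 2*a[1] >= 9) ==> ((2*d != 9 ==> a[e + 2] > 3*e + 13) && (e == 2*a[e] - 7 ==> 2*a[3] == a[d + 3] + 1))) && ((!(a[d] != 2*a[e + 3] - 4 && 2*a[1] >= 9)) ==> ((2*d != 9 ==> store(a, e, d + 5)[e + 2] > 3*e + 13) && (e == 2*store(a, e, d + 5)[e] - 7 ==> 2*store(a, e, d + 5)[3] == store(a, e, d + 5)[d + 3] + 1)))
Before e := a[e + 1] + 4: ((a[d] != 2*a[a[e + 1] + 7] - 4 && 2*a[1] >= 9) ==> ((2*d != 9 ==> a[a[e + 1] + 6] > 3*a[e + 1] + 25) && (a[e + 1] == 2*a[a[e + 1] + 4] - 11 ==> 2*a[3] == a[d + 3] + 1))) && ((!(a[d] != 2*a[a[e + 1] + 7] - 4 && 2*a[1] >= 9)) ==> ((2*d != 9 ==> store(a, a[e + 1] + 4, d + 5)[a[e + 1] + 6] > 3*a[e + 1] + 25) && (a[e + 1] == 2*store(a, a[e + 1] + 4, d + 5)[a[e + 1] + 4] - 11 ==> 2*store(a, a[e + 1] + 4, d + 5)[3] == store(a, a[e + 1] + 4, d + 5)[d + 3] + 1)))
The weakest precondition is ((a[d] != 2*a[a[e + 1] + 7] - 4 && 2*a[1] >= 9) ==> ((2*d != 9 ==> a[a[e + 1] + 6] > 3*a[e + 1] + 25) && (a[e + 1] == 2*a[a[e + 1] + 4] - 11 ==> 2*a[3] == a[d + 3] + 1))) && ((!(a[d] != 2*a[a[e + 1] + 7] - 4 && 2*a[1] >= 9)) ==> ((2*d != 9 ==> store(a, a[e + 1] + 4, d + 5)[a[e + 1] + 6] > 3*a[e + 1] + 25) && (a[e + 1] == 2*store(a, a[e + 1] + 4, d + 5)[a[e + 1] + 4] - 11 ==> 2*store(a, a[e + 1] + 4, d + 5)[3] == store(a, a[e + 1] + 4, d + 5)[d + 3] + 1))).
Check whether ((a[d] != 2*a[a[1] + 7] - 4 && 2*a[1] >= 9) ==> ((2*d != 9 ==> a[a[1] + 6] > 3*a[1] + 25) && (a[1] == 2*a[a[1] + 4] - 11 ==> 2*a[3] == a[d + 3] + 1))) && ((!(a[d] != 2*a[a[1] + 7] - 4 && 2*a[1] >= 9)) ==> ((2*d != 9 ==> store(a, a[1] + 4, d + 5)[a[1] + 6] > 3*a[1] + 25) && (a[1] == 2*store(a, a[1] + 4, d + 5)[a[1] + 4] - 11 ==> 2*store(a, a[1] + 4, d + 5)[3] == store(a, a[1] + 4, d + 5)[d + 3] + 1))) && e == 0 implies it.
Every state satisfying the precondition satisfies the weakest precondition: the implication holds.
Answer: valid


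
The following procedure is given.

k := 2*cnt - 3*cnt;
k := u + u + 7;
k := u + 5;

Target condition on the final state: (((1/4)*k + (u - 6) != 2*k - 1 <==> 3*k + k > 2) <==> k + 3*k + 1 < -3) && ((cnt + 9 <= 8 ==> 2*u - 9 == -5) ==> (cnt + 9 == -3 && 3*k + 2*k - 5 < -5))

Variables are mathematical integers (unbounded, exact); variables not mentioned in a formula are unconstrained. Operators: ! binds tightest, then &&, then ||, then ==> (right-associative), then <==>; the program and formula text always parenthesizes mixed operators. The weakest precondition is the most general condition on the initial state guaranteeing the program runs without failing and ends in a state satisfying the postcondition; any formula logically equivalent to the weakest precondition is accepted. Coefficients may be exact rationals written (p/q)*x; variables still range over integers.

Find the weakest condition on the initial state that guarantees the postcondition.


Working backward. After the program, the postcondition (((1/4)*k + (u - 6) != 2*k - 1 <==> 3*k + k > 2) <==> k + 3*k + 1 < -3) && ((cnt + 9 <= 8 ==> 2*u - 9 == -5) ==> (cnt + 9 == -3 && 3*k + 2*k - 5 < -5)) must hold; in canonical form it is ((u != (7/4)*k + 5 <==> 4*k > 2) <==> 4*k < -4) && ((cnt <= -1 ==> 2*u == 4) ==> (cnt == -12 && 5*k < 0)).
Before k := u + 5: (((3/4)*u != -55/4 <==> 4*u > -18) <==> 4*u < -24) && ((cnt <= -1 ==> 2*u == 4) ==> (cnt == -12 && 5*u < -25))
Before k := u + u + 7: (((3/4)*u != -55/4 <==> 4*u > -18) <==> 4*u < -24) && ((cnt <= -1 ==> 2*u == 4) ==> (cnt == -12 && 5*u < -25))
Before k := 2*cnt - 3*cnt: (((3/4)*u != -55/4 <==> 4*u > -18) <==> 4*u < -24) && ((cnt <= -1 ==> 2*u == 4) ==> (cnt == -12 && 5*u < -25))
Answer: WP = (((3/4)*u != -55/4 <==> 4*u > -18) <==> 4*u < -24) && ((cnt <= -1 ==> 2*u == 4) ==> (cnt == -12 && 5*u < -25))


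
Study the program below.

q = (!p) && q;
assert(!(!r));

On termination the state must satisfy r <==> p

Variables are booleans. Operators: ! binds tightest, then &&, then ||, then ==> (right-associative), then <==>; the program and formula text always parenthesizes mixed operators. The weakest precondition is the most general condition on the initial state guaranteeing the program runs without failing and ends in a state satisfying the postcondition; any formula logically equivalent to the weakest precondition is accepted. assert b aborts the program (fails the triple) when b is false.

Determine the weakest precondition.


Working backward. After the program, r <==> p must hold.
Before assert !(!r): r && (r <==> p)
Before q := (!p) && q: r && (r <==> p)
Answer: WP = r && (r <==> p)


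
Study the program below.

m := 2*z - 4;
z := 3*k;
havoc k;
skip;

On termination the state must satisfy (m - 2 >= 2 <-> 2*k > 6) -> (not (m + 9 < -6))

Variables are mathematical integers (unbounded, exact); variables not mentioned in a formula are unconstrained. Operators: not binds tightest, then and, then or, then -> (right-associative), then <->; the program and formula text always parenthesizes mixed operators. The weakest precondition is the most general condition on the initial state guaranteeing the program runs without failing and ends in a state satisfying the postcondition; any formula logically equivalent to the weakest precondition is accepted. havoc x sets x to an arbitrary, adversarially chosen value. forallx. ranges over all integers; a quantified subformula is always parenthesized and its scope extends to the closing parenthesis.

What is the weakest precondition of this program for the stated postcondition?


Working backward. After the program, the postcondition (m - 2 >= 2 <-> 2*k > 6) -> (not (m + 9 < -6)) must hold; in canonical form it is (m >= 4 <-> 2*k > 6) -> (not (m < -15)).
Before skip: (m >= 4 <-> 2*k > 6) -> (not (m < -15))
Before havoc k: forall k_1. ((m >= 4 <-> 2*k_1 > 6) -> (not (m < -15)))
Before z := 3*k: forall k_1. ((m >= 4 <-> 2*k_1 > 6) -> (not (m < -15)))
Before m := 2*z - 4: forall k_1. ((2*z >= 8 <-> 2*k_1 > 6) -> (not (2*z < -11)))
Answer: WP = forall k_1. ((2*z >= 8 <-> 2*k_1 > 6) -> (not (2*z < -11)))


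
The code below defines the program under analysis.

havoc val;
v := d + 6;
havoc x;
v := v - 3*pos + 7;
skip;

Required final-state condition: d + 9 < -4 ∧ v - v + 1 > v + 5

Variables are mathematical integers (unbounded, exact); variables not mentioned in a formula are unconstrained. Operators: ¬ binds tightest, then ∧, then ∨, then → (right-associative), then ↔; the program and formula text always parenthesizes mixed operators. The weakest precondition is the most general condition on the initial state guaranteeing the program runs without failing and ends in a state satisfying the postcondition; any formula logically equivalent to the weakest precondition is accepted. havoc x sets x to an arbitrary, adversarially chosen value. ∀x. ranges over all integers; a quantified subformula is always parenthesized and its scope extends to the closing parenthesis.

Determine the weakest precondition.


Working backward. After the program, the postcondition d + 9 < -4 ∧ v - v + 1 > v + 5 must hold; in canonical form it is d < -13 ∧ v < -4.
Before skip: d < -13 ∧ v < -4
Before v := v - 3*pos + 7: d < -13 ∧ v < 3*pos - 11
Before havoc x: d < -13 ∧ v < 3*pos - 11
Before v := d + 6: d < -13 ∧ d < 3*pos - 17
Before havoc val: d < -13 ∧ d < 3*pos - 17
Answer: WP = d < -13 ∧ d < 3*pos - 17


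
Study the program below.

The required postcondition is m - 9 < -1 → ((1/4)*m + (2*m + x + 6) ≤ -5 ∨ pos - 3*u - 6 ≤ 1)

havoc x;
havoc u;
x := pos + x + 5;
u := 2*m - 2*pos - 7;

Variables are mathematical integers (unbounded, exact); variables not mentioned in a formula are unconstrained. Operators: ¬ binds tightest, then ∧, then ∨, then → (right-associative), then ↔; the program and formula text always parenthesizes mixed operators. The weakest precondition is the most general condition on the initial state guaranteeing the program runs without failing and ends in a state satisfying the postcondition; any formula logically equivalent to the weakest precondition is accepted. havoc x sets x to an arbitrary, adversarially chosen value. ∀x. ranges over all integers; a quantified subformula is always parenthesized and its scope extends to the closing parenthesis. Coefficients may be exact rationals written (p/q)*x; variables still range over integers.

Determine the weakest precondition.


Working backward. After the program, the postcondition m - 9 < -1 → ((1/4)*m + (2*m + x + 6) ≤ -5 ∨ pos - 3*u - 6 ≤ 1) must hold; in canonical form it is m < 8 → ((9/4)*m + x ≤ -11 ∨ pos ≤ 3*u + 7).
Before u := 2*m - 2*pos - 7: m < 8 → ((9/4)*m + x ≤ -11 ∨ 7*pos ≤ 6*m - 14)
Before x := pos + x + 5: m < 8 → ((9/4)*m + pos + x ≤ -16 ∨ 7*pos ≤ 6*m - 14)
Before havoc u: m < 8 → ((9/4)*m + pos + x ≤ -16 ∨ 7*pos ≤ 6*m - 14)
Before havoc x: ∀x_1. (m < 8 → ((9/4)*m + pos + x_1 ≤ -16 ∨ 7*pos ≤ 6*m - 14))
Answer: WP = ∀x_1. (m < 8 → ((9/4)*m + pos + x_1 ≤ -16 ∨ 7*pos ≤ 6*m - 14))


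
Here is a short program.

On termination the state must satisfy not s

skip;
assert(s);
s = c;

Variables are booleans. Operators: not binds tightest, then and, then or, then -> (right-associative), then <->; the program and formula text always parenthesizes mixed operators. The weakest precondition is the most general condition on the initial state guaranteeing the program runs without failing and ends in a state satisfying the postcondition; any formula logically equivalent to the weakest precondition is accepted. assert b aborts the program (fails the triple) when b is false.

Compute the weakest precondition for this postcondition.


Working backward. After the program, not s must hold.
Before s := c: not c
Before assert s: s and (not c)
Before skip: s and (not c)
Answer: WP = s and (not c)


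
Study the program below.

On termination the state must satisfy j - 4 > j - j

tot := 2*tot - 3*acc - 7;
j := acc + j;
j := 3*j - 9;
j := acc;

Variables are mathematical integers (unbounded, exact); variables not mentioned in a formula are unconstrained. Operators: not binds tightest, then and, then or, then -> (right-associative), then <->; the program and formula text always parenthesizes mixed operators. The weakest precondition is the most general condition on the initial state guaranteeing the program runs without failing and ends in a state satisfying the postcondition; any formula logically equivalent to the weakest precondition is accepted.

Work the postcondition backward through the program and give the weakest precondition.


Working backward. After the program, the postcondition j - 4 > j - j must hold; in canonical form it is j > 4.
Before j := acc: acc > 4
Before j := 3*j - 9: acc > 4
Before j := acc + j: acc > 4
Before tot := 2*tot - 3*acc - 7: acc > 4
Answer: WP = acc > 4


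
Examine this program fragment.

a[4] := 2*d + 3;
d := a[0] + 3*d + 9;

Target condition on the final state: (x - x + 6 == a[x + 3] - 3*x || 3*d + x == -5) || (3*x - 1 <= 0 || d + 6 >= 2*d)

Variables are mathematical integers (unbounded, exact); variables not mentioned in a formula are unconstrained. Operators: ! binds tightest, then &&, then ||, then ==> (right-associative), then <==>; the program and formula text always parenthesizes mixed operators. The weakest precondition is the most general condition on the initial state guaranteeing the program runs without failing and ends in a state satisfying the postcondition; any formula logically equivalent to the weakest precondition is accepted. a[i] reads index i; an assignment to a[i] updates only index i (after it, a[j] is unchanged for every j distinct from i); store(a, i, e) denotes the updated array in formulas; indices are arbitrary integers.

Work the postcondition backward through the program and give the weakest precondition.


Working backward. After the program, the postcondition (x - x + 6 == a[x + 3] - 3*x || 3*d + x == -5) || (3*x - 1 <= 0 || d + 6 >= 2*d) must hold; in canonical form it is 3*x == a[x + 3] - 6 || 3*d + x == -5 || 3*x <= 1 || d <= 6.
Before d := a[0] + 3*d + 9: 3*x == a[x + 3] - 6 || 3*a[0] + 9*d + x == -32 || 3*x <= 1 || a[0] + 3*d <= -3
Before a[4] := 2*d + 3: 3*x == store(a, 4, 2*d + 3)[x + 3] - 6 || 3*a[0] + 9*d + x == -32 || 3*x <= 1 || a[0] + 3*d <= -3
Answer: WP = 3*x == store(a, 4, 2*d + 3)[x + 3] - 6 || 3*a[0] + 9*d + x == -32 || 3*x <= 1 || a[0] + 3*d <= -3


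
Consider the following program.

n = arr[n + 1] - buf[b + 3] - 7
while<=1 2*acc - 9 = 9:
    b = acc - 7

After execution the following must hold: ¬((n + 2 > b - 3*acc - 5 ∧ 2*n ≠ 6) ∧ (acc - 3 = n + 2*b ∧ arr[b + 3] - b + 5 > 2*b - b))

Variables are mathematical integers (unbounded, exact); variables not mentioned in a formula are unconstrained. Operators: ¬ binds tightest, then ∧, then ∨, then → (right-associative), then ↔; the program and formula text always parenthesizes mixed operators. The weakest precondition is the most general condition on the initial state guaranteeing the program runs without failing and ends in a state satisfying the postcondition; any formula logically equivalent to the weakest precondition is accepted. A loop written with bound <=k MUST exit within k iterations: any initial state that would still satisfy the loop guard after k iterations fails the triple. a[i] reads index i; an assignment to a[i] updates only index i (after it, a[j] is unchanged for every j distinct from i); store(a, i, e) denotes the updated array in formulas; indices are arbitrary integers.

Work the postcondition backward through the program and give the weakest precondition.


Working backward. After the program, the postcondition ¬((n + 2 > b - 3*acc - 5 ∧ 2*n ≠ 6) ∧ (acc - 3 = n + 2*b ∧ arr[b + 3] - b + 5 > 2*b - b)) must hold; in canonical form it is ¬(3*acc + n > b - 7 ∧ 2*n ≠ 6 ∧ acc = 2*b + n + 3 ∧ arr[b + 3] > 2*b - 5).
Before the loop (bound <=1), unroll the exhaustion recursion (WP_0 = exit-now case; WP_j = one more guarded iteration, up to j = 1):
  WP_0: (¬(2*acc = 18)) ∧ (¬(3*acc + n > b - 7 ∧ 2*n ≠ 6 ∧ acc = 2*b + n + 3 ∧ arr[b + 3] > 2*b - 5))
  WP_1: (2*acc = 18 → ((¬(2*acc = 18)) ∧ (¬(2*acc + n > -14 ∧ 2*n ≠ 6 ∧ acc + n = 11 ∧ arr[acc - 4] > 2*acc - 19)))) ∧ ((¬(2*acc = 18)) → (¬(3*acc + n > b - 7 ∧ 2*n ≠ 6 ∧ acc = 2*b + n + 3 ∧ arr[b + 3] > 2*b - 5)))
So before the loop: (2*acc = 18 → ((¬(2*acc = 18)) ∧ (¬(2*acc + n > -14 ∧ 2*n ≠ 6 ∧ acc + n = 11 ∧ arr[acc - 4] > 2*acc - 19)))) ∧ ((¬(2*acc = 18)) → (¬(3*acc + n > b - 7 ∧ 2*n ≠ 6 ∧ acc = 2*b + n + 3 ∧ arr[b + 3] > 2*b - 5)))
Before n := arr[n + 1] - buf[b + 3] - 7: (2*acc = 18 → ((¬(2*acc = 18)) ∧ (¬(arr[n + 1] + 2*acc > buf[b + 3] - 7 ∧ 2*arr[n + 1] ≠ 2*buf[b + 3] + 20 ∧ arr[n + 1] + acc = buf[b + 3] + 18 ∧ arr[acc - 4] > 2*acc - 19)))) ∧ ((¬(2*acc = 18)) → (¬(arr[n + 1] + 3*acc > buf[b + 3] + b ∧ 2*arr[n + 1] ≠ 2*buf[b + 3] + 20 ∧ buf[b + 3] + acc = arr[n + 1] + 2*b - 4 ∧ arr[b + 3] > 2*b - 5)))
Answer: WP = (2*acc = 18 → ((¬(2*acc = 18)) ∧ (¬(arr[n + 1] + 2*acc > buf[b + 3] - 7 ∧ 2*arr[n + 1] ≠ 2*buf[b + 3] + 20 ∧ arr[n + 1] + acc = buf[b + 3] + 18 ∧ arr[acc - 4] > 2*acc - 19)))) ∧ ((¬(2*acc = 18)) → (¬(arr[n + 1] + 3*acc > buf[b + 3] + b ∧ 2*arr[n + 1] ≠ 2*buf[b + 3] + 20 ∧ buf[b + 3] + acc = arr[n + 1] + 2*b - 4 ∧ arr[b + 3] > 2*b - 5)))


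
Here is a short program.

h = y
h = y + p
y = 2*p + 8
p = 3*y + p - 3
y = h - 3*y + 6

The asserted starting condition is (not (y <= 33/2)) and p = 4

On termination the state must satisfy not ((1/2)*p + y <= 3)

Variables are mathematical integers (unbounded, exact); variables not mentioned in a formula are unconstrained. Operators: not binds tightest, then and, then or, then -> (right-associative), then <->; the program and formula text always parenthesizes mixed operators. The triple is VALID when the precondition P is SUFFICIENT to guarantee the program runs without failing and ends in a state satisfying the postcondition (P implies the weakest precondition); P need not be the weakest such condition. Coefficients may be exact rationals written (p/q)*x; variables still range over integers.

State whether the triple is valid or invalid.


Working backward. After the program, not ((1/2)*p + y <= 3) must hold.
Before y := h - 3*y + 6: not (h + (1/2)*p <= 3*y - 3)
Before p := 3*y + p - 3: not (h + (1/2)*p <= (3/2)*y - 3/2)
Before y := 2*p + 8: not (h <= (5/2)*p + 21/2)
Before h := y + p: not (y <= (3/2)*p + 21/2)
Before h := y: not (y <= (3/2)*p + 21/2)
The weakest precondition is not (y <= (3/2)*p + 21/2).
Check whether (not (y <= 33/2)) and p = 4 implies it.
Every state satisfying the precondition satisfies the weakest precondition: the implication holds.
Answer: valid


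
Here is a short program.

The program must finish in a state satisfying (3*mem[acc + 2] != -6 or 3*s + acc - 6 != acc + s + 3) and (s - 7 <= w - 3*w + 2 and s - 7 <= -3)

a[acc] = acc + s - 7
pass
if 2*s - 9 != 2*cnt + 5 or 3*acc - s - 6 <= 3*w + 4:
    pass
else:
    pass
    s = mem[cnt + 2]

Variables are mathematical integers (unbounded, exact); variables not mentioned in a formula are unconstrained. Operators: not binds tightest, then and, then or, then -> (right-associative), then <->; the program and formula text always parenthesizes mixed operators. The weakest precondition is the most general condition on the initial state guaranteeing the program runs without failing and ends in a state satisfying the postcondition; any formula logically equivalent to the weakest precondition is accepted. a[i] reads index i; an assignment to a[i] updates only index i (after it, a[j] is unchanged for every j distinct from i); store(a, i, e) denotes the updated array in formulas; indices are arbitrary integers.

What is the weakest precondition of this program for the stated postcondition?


Working backward. After the program, the postcondition (3*mem[acc + 2] != -6 or 3*s + acc - 6 != acc + s + 3) and (s - 7 <= w - 3*w + 2 and s - 7 <= -3) must hold; in canonical form it is (3*mem[acc + 2] != -6 or 2*s != 9) and s + 2*w <= 9 and s <= 4.
Then branch requires (3*mem[acc + 2] != -6 or 2*s != 9) and s + 2*w <= 9 and s <= 4; else branch requires (3*mem[acc + 2] != -6 or 2*mem[cnt + 2] != 9) and mem[cnt + 2] + 2*w <= 9 and mem[cnt + 2] <= 4.
Before the if: ((2*s != 2*cnt + 14 or 3*acc <= s + 3*w + 10) -> ((3*mem[acc + 2] != -6 or 2*s != 9) and s + 2*w <= 9 and s <= 4)) and ((not (2*s != 2*cnt + 14 or 3*acc <= s + 3*w + 10)) -> ((3*mem[acc + 2] != -6 or 2*mem[cnt + 2] != 9) and mem[cnt + 2] + 2*w <= 9 and mem[cnt + 2] <= 4))
Before skip: ((2*s != 2*cnt + 14 or 3*acc <= s + 3*w + 10) -> ((3*mem[acc + 2] != -6 or 2*s != 9) and s + 2*w <= 9 and s <= 4)) and ((not (2*s != 2*cnt + 14 or 3*acc <= s + 3*w + 10)) -> ((3*mem[acc + 2] != -6 or 2*mem[cnt + 2] != 9) and mem[cnt + 2] + 2*w <= 9 and mem[cnt + 2] <= 4))
Before a[acc] := acc + s - 7: ((2*s != 2*cnt + 14 or 3*acc <= s + 3*w + 10) -> ((3*mem[acc + 2] != -6 or 2*s != 9) and s + 2*w <= 9 and s <= 4)) and ((not (2*s != 2*cnt + 14 or 3*acc <= s + 3*w + 10)) -> ((3*mem[acc + 2] != -6 or 2*mem[cnt + 2] != 9) and mem[cnt + 2] + 2*w <= 9 and mem[cnt + 2] <= 4))
Answer: WP = ((2*s != 2*cnt + 14 or 3*acc <= s + 3*w + 10) -> ((3*mem[acc + 2] != -6 or 2*s != 9) and s + 2*w <= 9 and s <= 4)) and ((not (2*s != 2*cnt + 14 or 3*acc <= s + 3*w + 10)) -> ((3*mem[acc + 2] != -6 or 2*mem[cnt + 2] != 9) and mem[cnt + 2] + 2*w <= 9 and mem[cnt + 2] <= 4))
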